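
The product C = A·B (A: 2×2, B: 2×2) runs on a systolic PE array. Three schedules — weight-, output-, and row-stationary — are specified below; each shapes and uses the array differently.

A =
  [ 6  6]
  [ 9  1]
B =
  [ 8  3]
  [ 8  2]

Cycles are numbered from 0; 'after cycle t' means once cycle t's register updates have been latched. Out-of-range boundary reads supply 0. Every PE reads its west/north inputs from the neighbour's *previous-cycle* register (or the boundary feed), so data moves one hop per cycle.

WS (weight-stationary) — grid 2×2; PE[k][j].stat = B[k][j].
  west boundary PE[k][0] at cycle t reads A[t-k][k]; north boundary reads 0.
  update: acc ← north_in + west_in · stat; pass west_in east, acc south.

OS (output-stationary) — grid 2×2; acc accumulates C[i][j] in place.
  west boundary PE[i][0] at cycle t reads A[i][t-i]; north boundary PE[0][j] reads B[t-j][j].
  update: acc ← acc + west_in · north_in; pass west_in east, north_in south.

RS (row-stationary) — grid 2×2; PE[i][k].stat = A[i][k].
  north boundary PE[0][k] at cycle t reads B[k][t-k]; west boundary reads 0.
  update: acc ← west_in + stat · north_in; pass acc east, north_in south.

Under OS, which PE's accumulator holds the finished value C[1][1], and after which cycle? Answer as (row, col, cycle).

Under OS, C[1][1] lands at PE[1][1]:
  c0 r1c1: 0 / 0 / 0
  c1 r1c1: 0 / 0 / 0
  c2 r1c1: 27 / 9 / 3
  c3 r1c1: 29 / 1 / 2

(row, col, cycle) = (1, 1, 3)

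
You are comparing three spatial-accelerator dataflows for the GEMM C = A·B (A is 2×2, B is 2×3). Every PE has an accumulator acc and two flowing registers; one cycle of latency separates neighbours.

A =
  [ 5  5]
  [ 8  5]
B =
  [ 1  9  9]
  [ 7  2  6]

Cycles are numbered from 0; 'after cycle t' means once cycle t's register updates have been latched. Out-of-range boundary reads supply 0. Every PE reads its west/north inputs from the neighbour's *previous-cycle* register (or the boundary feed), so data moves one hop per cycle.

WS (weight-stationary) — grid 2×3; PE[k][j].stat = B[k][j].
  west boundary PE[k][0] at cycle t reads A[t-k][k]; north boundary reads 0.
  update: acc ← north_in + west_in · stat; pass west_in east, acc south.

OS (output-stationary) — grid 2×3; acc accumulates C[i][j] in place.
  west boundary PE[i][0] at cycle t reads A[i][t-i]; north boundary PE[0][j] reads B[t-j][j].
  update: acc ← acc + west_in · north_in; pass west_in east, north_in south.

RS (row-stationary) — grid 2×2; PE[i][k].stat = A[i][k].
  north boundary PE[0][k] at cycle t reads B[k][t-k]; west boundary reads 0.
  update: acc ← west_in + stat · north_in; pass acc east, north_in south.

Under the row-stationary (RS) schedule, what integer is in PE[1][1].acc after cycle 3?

PE[1][1].acc = 82

Tracing RS — 2×2 array, target PE[1][1]:
  t=0 PE[0][1]: acc=0 h=0 v=0
  t=0 PE[1][0]: acc=0 h=0 v=0
  t=0 PE[1][1]: acc=0 h=0 v=0
  t=1 PE[0][1]: acc=40 h=40 v=7
  t=1 PE[1][0]: acc=8 h=8 v=1
  t=1 PE[1][1]: acc=0 h=0 v=0
  t=2 PE[0][1]: acc=55 h=55 v=2
  t=2 PE[1][0]: acc=72 h=72 v=9
  t=2 PE[1][1]: acc=43 h=43 v=7
  t=3 PE[0][1]: acc=75 h=75 v=6
  t=3 PE[1][0]: acc=72 h=72 v=9
  t=3 PE[1][1]: acc=82 h=82 v=2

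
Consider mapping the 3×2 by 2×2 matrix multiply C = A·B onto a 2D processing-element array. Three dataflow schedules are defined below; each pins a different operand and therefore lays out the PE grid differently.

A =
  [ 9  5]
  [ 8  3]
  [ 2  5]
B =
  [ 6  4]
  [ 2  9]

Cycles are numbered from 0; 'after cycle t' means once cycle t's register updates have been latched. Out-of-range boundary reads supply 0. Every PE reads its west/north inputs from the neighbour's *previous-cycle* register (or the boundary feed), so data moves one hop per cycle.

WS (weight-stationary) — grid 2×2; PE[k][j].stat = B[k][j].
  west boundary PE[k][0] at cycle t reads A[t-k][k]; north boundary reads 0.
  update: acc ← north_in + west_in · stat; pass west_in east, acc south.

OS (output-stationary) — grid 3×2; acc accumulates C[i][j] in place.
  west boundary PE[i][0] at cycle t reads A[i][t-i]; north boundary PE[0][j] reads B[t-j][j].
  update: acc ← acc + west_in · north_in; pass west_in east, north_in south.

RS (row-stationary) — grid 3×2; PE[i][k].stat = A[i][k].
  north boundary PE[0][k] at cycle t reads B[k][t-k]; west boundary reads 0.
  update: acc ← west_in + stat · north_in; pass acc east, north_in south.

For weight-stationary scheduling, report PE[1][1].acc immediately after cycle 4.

PE[1][1].acc = 53

WS 2×2: PE[1][1] cycle-by-cycle (with neighbour feeds):
  t=0 PE[0][1]: acc=0 h=0 v=0
  t=0 PE[1][0]: acc=0 h=0 v=0
  t=0 PE[1][1]: acc=0 h=0 v=0
  t=1 PE[0][1]: acc=36 h=9 v=36
  t=1 PE[1][0]: acc=64 h=5 v=64
  t=1 PE[1][1]: acc=0 h=0 v=0
  t=2 PE[0][1]: acc=32 h=8 v=32
  t=2 PE[1][0]: acc=54 h=3 v=54
  t=2 PE[1][1]: acc=81 h=5 v=81
  t=3 PE[0][1]: acc=8 h=2 v=8
  t=3 PE[1][0]: acc=22 h=5 v=22
  t=3 PE[1][1]: acc=59 h=3 v=59
  t=4 PE[0][1]: acc=0 h=0 v=0
  t=4 PE[1][0]: acc=0 h=0 v=0
  t=4 PE[1][1]: acc=53 h=5 v=53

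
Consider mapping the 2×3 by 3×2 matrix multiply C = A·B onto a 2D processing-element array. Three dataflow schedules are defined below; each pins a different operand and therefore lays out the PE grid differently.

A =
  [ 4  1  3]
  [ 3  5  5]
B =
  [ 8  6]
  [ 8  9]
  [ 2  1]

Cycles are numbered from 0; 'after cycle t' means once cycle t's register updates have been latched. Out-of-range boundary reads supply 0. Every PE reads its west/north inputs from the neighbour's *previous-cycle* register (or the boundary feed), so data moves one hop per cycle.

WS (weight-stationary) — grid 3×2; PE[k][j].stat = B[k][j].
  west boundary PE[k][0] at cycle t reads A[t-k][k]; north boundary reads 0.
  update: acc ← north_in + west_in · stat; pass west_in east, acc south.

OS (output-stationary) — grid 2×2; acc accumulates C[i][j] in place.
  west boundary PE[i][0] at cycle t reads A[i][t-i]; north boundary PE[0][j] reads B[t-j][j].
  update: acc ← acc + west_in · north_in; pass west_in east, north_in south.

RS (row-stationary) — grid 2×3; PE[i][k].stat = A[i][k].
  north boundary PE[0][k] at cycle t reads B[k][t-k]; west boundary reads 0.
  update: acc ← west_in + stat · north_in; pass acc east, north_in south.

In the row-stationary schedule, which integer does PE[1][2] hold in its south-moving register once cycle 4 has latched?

RS (2×3). Following PE[1][2] plus its west/north inputs:
  after 0 — PE[0][2] acc=0, pass-E 0, pass-S 0
  after 0 — PE[1][1] acc=0, pass-E 0, pass-S 0
  after 0 — PE[1][2] acc=0, pass-E 0, pass-S 0
  after 1 — PE[0][2] acc=0, pass-E 0, pass-S 0
  after 1 — PE[1][1] acc=0, pass-E 0, pass-S 0
  after 1 — PE[1][2] acc=0, pass-E 0, pass-S 0
  after 2 — PE[0][2] acc=46, pass-E 46, pass-S 2
  after 2 — PE[1][1] acc=64, pass-E 64, pass-S 8
  after 2 — PE[1][2] acc=0, pass-E 0, pass-S 0
  after 3 — PE[0][2] acc=36, pass-E 36, pass-S 1
  after 3 — PE[1][1] acc=63, pass-E 63, pass-S 9
  after 3 — PE[1][2] acc=74, pass-E 74, pass-S 2
  after 4 — PE[0][2] acc=0, pass-E 0, pass-S 0
  after 4 — PE[1][1] acc=0, pass-E 0, pass-S 0
  after 4 — PE[1][2] acc=68, pass-E 68, pass-S 1

register = 1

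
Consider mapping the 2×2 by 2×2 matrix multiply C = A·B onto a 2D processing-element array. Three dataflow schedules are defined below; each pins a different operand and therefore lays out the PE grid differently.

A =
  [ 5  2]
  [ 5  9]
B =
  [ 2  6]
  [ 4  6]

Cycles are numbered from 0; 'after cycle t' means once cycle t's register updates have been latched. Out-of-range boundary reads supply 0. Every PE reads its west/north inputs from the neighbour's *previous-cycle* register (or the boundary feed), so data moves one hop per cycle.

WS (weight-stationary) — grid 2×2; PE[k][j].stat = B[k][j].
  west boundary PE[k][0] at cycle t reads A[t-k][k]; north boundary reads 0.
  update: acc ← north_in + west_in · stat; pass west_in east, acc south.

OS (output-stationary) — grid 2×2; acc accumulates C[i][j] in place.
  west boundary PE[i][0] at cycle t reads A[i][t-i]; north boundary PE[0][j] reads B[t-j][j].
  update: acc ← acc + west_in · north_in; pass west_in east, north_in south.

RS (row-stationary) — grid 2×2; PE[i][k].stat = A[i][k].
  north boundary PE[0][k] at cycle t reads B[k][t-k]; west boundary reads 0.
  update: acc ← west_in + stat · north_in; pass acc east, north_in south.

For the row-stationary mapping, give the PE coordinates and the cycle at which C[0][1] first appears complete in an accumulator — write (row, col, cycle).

(row, col, cycle) = (0, 1, 2)

RS: C[0][1] accumulates in PE[0][1]:
  t=0 PE[0][1]: acc=0 h=0 v=0
  t=1 PE[0][1]: acc=18 h=18 v=4
  t=2 PE[0][1]: acc=42 h=42 v=6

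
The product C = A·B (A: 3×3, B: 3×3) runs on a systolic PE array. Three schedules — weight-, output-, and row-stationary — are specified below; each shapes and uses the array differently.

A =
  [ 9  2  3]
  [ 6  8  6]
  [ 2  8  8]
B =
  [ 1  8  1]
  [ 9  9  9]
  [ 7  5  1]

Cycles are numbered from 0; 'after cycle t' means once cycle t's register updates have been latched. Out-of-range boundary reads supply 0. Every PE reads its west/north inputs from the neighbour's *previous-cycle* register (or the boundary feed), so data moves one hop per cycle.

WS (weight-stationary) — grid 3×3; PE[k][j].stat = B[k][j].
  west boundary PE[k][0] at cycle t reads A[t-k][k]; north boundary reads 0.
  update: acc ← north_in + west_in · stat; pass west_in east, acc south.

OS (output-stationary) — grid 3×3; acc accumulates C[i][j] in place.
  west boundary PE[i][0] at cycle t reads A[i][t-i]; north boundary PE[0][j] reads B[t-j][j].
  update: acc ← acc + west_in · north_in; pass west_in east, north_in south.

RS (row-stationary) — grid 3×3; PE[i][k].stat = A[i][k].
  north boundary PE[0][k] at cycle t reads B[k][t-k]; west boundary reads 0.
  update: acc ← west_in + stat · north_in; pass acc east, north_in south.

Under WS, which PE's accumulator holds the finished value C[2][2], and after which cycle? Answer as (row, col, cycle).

(row, col, cycle) = (2, 2, 6)

WS — PE[2][2] is where C[2][2] collects:
  c0 r2c2: 0 / 0 / 0
  c1 r2c2: 0 / 0 / 0
  c2 r2c2: 0 / 0 / 0
  c3 r2c2: 0 / 0 / 0
  c4 r2c2: 30 / 3 / 30
  c5 r2c2: 84 / 6 / 84
  c6 r2c2: 82 / 8 / 82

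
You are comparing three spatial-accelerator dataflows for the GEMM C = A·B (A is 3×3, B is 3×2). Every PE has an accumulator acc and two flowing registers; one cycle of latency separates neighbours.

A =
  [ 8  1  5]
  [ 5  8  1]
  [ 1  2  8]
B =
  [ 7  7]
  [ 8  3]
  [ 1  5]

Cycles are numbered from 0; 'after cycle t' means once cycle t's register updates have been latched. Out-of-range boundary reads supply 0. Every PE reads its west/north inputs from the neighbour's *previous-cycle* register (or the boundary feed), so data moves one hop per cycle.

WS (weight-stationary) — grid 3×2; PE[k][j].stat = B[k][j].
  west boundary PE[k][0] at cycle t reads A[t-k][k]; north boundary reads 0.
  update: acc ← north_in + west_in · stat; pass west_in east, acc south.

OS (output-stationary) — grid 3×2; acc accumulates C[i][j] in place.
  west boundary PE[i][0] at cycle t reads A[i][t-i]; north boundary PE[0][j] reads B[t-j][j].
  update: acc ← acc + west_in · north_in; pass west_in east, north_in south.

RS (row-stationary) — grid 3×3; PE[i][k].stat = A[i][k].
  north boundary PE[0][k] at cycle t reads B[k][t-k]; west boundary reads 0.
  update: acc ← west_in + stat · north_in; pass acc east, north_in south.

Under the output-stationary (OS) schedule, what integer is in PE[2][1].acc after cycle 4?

OS on a 3×2 grid — tracing PE[2][1] and its feeders:
  t=0 PE[1][1]: acc=0 h=0 v=0
  t=0 PE[2][0]: acc=0 h=0 v=0
  t=0 PE[2][1]: acc=0 h=0 v=0
  t=1 PE[1][1]: acc=0 h=0 v=0
  t=1 PE[2][0]: acc=0 h=0 v=0
  t=1 PE[2][1]: acc=0 h=0 v=0
  t=2 PE[1][1]: acc=35 h=5 v=7
  t=2 PE[2][0]: acc=7 h=1 v=7
  t=2 PE[2][1]: acc=0 h=0 v=0
  t=3 PE[1][1]: acc=59 h=8 v=3
  t=3 PE[2][0]: acc=23 h=2 v=8
  t=3 PE[2][1]: acc=7 h=1 v=7
  t=4 PE[1][1]: acc=64 h=1 v=5
  t=4 PE[2][0]: acc=31 h=8 v=1
  t=4 PE[2][1]: acc=13 h=2 v=3

PE[2][1].acc = 13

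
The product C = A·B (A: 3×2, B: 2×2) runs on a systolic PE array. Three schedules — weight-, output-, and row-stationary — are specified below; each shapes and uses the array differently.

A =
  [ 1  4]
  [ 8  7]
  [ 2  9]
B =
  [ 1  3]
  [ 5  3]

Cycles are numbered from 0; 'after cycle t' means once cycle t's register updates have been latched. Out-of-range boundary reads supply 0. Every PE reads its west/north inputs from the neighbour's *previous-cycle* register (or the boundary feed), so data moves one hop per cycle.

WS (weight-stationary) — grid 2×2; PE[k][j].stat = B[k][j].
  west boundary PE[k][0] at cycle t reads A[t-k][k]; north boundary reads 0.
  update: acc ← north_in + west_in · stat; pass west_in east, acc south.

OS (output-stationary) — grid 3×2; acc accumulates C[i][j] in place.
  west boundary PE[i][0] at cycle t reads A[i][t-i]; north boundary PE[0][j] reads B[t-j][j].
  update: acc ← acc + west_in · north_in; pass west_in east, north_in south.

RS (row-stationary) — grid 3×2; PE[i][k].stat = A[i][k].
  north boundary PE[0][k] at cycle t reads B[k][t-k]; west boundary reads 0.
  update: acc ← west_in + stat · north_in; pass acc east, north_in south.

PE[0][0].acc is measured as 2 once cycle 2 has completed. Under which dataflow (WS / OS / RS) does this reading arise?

dataflow = WS

Under WS (2×2), PE[0][0]:
  0: (0,0).acc=1  regs=<1,1>
  1: (0,0).acc=8  regs=<8,8>
  2: (0,0).acc=2  regs=<2,2>
Under OS (3×2), PE[0][0]:
  0: (0,0).acc=1  regs=<1,1>
  1: (0,0).acc=21  regs=<4,5>
  2: (0,0).acc=21  regs=<0,0>
Under RS (3×2), PE[0][0]:
  0: (0,0).acc=1  regs=<1,1>
  1: (0,0).acc=3  regs=<3,3>
  2: (0,0).acc=0  regs=<0,0>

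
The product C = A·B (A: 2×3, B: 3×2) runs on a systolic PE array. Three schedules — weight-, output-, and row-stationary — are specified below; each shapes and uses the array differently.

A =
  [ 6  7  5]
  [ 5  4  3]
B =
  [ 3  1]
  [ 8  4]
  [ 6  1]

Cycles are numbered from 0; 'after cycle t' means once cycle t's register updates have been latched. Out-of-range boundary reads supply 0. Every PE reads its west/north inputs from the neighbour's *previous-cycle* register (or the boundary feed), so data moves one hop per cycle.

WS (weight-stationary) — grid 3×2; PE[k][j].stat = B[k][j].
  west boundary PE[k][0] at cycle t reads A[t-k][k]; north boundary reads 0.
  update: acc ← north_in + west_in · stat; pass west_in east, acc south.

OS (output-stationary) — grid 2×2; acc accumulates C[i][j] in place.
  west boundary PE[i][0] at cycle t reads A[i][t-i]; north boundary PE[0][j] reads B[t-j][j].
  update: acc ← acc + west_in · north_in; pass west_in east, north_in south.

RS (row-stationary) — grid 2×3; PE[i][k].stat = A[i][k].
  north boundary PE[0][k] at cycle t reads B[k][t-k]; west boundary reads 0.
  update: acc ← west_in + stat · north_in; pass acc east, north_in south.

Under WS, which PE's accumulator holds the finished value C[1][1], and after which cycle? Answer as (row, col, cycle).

WS: C[1][1] accumulates in PE[2][1]:
  @0  [2,1]  acc 0  |  →0  ↓0
  @1  [2,1]  acc 0  |  →0  ↓0
  @2  [2,1]  acc 0  |  →0  ↓0
  @3  [2,1]  acc 39  |  →5  ↓39
  @4  [2,1]  acc 24  |  →3  ↓24

(row, col, cycle) = (2, 1, 4)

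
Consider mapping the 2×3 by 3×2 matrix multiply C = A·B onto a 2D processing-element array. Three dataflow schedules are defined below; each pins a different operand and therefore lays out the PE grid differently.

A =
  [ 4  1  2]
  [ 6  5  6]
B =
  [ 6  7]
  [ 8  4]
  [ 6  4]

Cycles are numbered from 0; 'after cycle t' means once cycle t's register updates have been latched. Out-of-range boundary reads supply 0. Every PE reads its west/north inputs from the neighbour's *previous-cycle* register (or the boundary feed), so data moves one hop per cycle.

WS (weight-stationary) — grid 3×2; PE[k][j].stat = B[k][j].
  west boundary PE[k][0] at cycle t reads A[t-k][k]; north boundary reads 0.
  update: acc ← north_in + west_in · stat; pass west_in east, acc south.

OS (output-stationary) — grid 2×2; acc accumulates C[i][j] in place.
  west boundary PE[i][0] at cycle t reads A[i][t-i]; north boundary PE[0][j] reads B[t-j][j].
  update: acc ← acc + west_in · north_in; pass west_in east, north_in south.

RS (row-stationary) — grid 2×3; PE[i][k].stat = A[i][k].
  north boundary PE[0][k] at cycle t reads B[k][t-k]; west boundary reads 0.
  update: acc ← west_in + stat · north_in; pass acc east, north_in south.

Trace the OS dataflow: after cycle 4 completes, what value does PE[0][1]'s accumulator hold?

Tracing OS — 2×2 array, target PE[0][1]:
  step 0 · PE0,0: acc=24; fwd→4 fwd↓6
  step 0 · PE0,1: acc=0; fwd→0 fwd↓0
  step 1 · PE0,0: acc=32; fwd→1 fwd↓8
  step 1 · PE0,1: acc=28; fwd→4 fwd↓7
  step 2 · PE0,0: acc=44; fwd→2 fwd↓6
  step 2 · PE0,1: acc=32; fwd→1 fwd↓4
  step 3 · PE0,0: acc=44; fwd→0 fwd↓0
  step 3 · PE0,1: acc=40; fwd→2 fwd↓4
  step 4 · PE0,0: acc=44; fwd→0 fwd↓0
  step 4 · PE0,1: acc=40; fwd→0 fwd↓0

PE[0][1].acc = 40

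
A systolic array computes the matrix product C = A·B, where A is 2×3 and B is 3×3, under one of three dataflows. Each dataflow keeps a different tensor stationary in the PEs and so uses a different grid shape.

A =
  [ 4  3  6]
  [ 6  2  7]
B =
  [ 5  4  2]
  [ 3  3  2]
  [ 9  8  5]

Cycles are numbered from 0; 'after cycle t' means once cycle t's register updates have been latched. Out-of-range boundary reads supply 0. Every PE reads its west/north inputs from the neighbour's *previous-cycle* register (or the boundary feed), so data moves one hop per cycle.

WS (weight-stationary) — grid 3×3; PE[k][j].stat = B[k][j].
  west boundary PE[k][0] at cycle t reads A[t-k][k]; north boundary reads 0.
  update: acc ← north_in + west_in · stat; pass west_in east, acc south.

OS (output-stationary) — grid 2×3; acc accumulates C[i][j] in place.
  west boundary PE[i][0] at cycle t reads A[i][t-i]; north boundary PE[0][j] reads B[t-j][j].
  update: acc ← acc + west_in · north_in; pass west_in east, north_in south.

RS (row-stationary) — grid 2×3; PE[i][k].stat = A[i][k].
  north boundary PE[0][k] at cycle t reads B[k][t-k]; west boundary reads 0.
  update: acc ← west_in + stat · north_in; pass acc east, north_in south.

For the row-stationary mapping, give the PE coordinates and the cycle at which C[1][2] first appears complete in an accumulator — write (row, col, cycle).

Under RS, C[1][2] lands at PE[1][2]:
  [0] (1,2) acc=0 (h:0 v:0)
  [1] (1,2) acc=0 (h:0 v:0)
  [2] (1,2) acc=0 (h:0 v:0)
  [3] (1,2) acc=99 (h:99 v:9)
  [4] (1,2) acc=86 (h:86 v:8)
  [5] (1,2) acc=51 (h:51 v:5)

(row, col, cycle) = (1, 2, 5)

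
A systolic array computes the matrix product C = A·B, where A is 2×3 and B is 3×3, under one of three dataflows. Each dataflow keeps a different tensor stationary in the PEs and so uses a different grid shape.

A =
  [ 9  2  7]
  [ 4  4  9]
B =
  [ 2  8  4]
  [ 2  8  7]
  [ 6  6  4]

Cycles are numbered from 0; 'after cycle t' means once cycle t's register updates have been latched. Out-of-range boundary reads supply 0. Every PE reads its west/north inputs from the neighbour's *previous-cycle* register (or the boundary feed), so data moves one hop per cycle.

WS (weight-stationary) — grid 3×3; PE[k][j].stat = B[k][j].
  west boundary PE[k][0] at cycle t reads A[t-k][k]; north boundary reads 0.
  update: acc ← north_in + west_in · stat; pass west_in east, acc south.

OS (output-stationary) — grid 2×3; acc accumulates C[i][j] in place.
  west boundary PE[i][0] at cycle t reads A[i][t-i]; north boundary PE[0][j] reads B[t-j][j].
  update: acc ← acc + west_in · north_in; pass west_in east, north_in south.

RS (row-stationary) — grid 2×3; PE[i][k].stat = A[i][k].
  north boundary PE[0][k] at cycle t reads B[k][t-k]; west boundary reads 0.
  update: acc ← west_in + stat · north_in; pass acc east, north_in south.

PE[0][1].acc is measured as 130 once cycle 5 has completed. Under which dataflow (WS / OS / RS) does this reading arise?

Under WS (3×3), PE[0][1]:
  @0  [0,1]  acc 0  |  →0  ↓0
  @1  [0,1]  acc 72  |  →9  ↓72
  @2  [0,1]  acc 32  |  →4  ↓32
  @3  [0,1]  acc 0  |  →0  ↓0
  @4  [0,1]  acc 0  |  →0  ↓0
  @5  [0,1]  acc 0  |  →0  ↓0
Under OS (2×3), PE[0][1]:
  @0  [0,1]  acc 0  |  →0  ↓0
  @1  [0,1]  acc 72  |  →9  ↓8
  @2  [0,1]  acc 88  |  →2  ↓8
  @3  [0,1]  acc 130  |  →7  ↓6
  @4  [0,1]  acc 130  |  →0  ↓0
  @5  [0,1]  acc 130  |  →0  ↓0
Under RS (2×3), PE[0][1]:
  @0  [0,1]  acc 0  |  →0  ↓0
  @1  [0,1]  acc 22  |  →22  ↓2
  @2  [0,1]  acc 88  |  →88  ↓8
  @3  [0,1]  acc 50  |  →50  ↓7
  @4  [0,1]  acc 0  |  →0  ↓0
  @5  [0,1]  acc 0  |  →0  ↓0

dataflow = OS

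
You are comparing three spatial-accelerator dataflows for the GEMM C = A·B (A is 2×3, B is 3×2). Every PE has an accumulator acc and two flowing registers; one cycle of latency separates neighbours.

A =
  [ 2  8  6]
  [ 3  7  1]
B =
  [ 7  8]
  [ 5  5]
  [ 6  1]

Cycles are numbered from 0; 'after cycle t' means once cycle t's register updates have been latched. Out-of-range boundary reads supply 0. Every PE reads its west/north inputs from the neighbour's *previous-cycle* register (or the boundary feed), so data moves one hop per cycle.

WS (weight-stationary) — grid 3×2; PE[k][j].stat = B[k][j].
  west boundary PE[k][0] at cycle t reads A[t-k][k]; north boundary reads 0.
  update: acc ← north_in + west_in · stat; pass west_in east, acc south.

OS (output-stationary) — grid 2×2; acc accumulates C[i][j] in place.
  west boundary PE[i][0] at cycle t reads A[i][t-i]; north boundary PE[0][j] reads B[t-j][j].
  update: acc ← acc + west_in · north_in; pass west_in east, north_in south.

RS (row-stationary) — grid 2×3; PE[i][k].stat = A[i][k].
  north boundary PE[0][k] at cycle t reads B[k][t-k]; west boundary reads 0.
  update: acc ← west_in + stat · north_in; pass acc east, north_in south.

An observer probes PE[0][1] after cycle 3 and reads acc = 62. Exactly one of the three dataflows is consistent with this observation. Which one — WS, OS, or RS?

WS (3×2 grid), PE[0][1]:
  step 0 · PE0,1: acc=0; fwd→0 fwd↓0
  step 1 · PE0,1: acc=16; fwd→2 fwd↓16
  step 2 · PE0,1: acc=24; fwd→3 fwd↓24
  step 3 · PE0,1: acc=0; fwd→0 fwd↓0
OS (2×2 grid), PE[0][1]:
  step 0 · PE0,1: acc=0; fwd→0 fwd↓0
  step 1 · PE0,1: acc=16; fwd→2 fwd↓8
  step 2 · PE0,1: acc=56; fwd→8 fwd↓5
  step 3 · PE0,1: acc=62; fwd→6 fwd↓1
RS (2×3 grid), PE[0][1]:
  step 0 · PE0,1: acc=0; fwd→0 fwd↓0
  step 1 · PE0,1: acc=54; fwd→54 fwd↓5
  step 2 · PE0,1: acc=56; fwd→56 fwd↓5
  step 3 · PE0,1: acc=0; fwd→0 fwd↓0

dataflow = OS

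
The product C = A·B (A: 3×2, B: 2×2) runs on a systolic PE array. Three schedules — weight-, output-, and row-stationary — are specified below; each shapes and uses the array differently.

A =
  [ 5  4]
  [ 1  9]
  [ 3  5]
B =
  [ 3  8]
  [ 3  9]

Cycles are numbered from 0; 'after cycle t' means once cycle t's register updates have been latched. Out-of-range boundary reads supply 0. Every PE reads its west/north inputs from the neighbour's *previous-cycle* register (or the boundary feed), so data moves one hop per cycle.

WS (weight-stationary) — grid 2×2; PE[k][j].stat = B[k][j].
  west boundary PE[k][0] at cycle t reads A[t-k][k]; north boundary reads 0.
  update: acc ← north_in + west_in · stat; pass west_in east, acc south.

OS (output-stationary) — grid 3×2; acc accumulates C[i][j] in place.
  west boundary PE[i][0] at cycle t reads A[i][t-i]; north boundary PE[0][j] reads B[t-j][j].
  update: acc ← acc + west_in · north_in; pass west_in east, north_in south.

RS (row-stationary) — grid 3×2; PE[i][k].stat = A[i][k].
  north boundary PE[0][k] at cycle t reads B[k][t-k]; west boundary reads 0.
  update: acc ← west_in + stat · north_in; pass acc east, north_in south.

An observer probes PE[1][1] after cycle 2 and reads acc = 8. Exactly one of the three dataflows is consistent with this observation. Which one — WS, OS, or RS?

Under WS (2×2), PE[1][1]:
  @0  [1,1]  acc 0  |  →0  ↓0
  @1  [1,1]  acc 0  |  →0  ↓0
  @2  [1,1]  acc 76  |  →4  ↓76
Under OS (3×2), PE[1][1]:
  @0  [1,1]  acc 0  |  →0  ↓0
  @1  [1,1]  acc 0  |  →0  ↓0
  @2  [1,1]  acc 8  |  →1  ↓8
Under RS (3×2), PE[1][1]:
  @0  [1,1]  acc 0  |  →0  ↓0
  @1  [1,1]  acc 0  |  →0  ↓0
  @2  [1,1]  acc 30  |  →30  ↓3

dataflow = OS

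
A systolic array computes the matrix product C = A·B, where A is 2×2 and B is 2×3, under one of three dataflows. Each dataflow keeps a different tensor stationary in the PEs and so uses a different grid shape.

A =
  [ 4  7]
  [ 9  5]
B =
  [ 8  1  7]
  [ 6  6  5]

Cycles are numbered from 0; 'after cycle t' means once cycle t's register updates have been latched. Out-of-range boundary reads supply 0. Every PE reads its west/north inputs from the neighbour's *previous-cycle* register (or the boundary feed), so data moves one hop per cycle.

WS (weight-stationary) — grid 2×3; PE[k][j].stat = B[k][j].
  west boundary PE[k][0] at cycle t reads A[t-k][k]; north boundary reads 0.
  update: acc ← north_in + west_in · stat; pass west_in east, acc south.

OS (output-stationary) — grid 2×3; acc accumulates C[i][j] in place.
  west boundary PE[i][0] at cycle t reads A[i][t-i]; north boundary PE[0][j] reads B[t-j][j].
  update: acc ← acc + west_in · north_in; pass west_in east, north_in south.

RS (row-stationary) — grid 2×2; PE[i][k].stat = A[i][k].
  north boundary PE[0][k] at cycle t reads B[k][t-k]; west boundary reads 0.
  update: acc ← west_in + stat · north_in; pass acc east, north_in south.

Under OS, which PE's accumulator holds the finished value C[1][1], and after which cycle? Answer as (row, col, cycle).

Under OS, C[1][1] lands at PE[1][1]:
  [0] (1,1) acc=0 (h:0 v:0)
  [1] (1,1) acc=0 (h:0 v:0)
  [2] (1,1) acc=9 (h:9 v:1)
  [3] (1,1) acc=39 (h:5 v:6)

(row, col, cycle) = (1, 1, 3)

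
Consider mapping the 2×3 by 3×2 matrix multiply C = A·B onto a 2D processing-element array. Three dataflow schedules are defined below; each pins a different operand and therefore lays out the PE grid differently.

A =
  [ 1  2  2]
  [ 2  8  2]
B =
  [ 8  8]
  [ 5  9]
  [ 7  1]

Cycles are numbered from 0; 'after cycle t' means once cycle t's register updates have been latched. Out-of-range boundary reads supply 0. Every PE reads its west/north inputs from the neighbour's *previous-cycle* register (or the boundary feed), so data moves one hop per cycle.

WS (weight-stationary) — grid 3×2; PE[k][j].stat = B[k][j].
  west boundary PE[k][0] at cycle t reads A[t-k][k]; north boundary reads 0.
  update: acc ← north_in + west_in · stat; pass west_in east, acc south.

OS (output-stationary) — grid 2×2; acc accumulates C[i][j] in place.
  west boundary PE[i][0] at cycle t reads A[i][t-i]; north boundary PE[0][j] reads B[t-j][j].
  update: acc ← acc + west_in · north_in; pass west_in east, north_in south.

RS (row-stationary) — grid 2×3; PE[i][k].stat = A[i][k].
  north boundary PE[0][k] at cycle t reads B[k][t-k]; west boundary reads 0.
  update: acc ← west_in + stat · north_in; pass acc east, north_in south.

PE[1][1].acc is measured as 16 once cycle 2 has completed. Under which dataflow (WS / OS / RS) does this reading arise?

dataflow = OS

— WS: 3×2; PE[1][1] trace:
  after 0 — PE[1][1] acc=0, pass-E 0, pass-S 0
  after 1 — PE[1][1] acc=0, pass-E 0, pass-S 0
  after 2 — PE[1][1] acc=26, pass-E 2, pass-S 26
— OS: 2×2; PE[1][1] trace:
  after 0 — PE[1][1] acc=0, pass-E 0, pass-S 0
  after 1 — PE[1][1] acc=0, pass-E 0, pass-S 0
  after 2 — PE[1][1] acc=16, pass-E 2, pass-S 8
— RS: 2×3; PE[1][1] trace:
  after 0 — PE[1][1] acc=0, pass-E 0, pass-S 0
  after 1 — PE[1][1] acc=0, pass-E 0, pass-S 0
  after 2 — PE[1][1] acc=56, pass-E 56, pass-S 5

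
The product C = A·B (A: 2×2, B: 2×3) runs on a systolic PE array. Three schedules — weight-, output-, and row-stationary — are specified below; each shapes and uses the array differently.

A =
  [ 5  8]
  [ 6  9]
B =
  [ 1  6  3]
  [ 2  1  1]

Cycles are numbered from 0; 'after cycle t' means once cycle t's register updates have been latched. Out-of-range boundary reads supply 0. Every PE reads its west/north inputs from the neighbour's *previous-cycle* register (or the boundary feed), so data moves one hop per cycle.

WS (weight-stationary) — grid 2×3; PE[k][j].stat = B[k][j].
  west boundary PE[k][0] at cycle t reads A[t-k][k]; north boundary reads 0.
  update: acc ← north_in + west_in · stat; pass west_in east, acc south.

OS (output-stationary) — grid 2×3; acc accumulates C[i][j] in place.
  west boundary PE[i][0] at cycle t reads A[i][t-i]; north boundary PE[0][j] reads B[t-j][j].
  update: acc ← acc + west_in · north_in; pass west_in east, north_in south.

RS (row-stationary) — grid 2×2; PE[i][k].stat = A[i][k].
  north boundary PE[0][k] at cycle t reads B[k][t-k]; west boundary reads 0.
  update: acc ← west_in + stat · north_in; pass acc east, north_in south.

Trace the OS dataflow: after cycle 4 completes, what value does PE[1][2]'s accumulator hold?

OS on a 2×3 grid — tracing PE[1][2] and its feeders:
  cycle 0: PE[0][2] → acc 0, east 0, south 0
  cycle 0: PE[1][1] → acc 0, east 0, south 0
  cycle 0: PE[1][2] → acc 0, east 0, south 0
  cycle 1: PE[0][2] → acc 0, east 0, south 0
  cycle 1: PE[1][1] → acc 0, east 0, south 0
  cycle 1: PE[1][2] → acc 0, east 0, south 0
  cycle 2: PE[0][2] → acc 15, east 5, south 3
  cycle 2: PE[1][1] → acc 36, east 6, south 6
  cycle 2: PE[1][2] → acc 0, east 0, south 0
  cycle 3: PE[0][2] → acc 23, east 8, south 1
  cycle 3: PE[1][1] → acc 45, east 9, south 1
  cycle 3: PE[1][2] → acc 18, east 6, south 3
  cycle 4: PE[0][2] → acc 23, east 0, south 0
  cycle 4: PE[1][1] → acc 45, east 0, south 0
  cycle 4: PE[1][2] → acc 27, east 9, south 1

PE[1][2].acc = 27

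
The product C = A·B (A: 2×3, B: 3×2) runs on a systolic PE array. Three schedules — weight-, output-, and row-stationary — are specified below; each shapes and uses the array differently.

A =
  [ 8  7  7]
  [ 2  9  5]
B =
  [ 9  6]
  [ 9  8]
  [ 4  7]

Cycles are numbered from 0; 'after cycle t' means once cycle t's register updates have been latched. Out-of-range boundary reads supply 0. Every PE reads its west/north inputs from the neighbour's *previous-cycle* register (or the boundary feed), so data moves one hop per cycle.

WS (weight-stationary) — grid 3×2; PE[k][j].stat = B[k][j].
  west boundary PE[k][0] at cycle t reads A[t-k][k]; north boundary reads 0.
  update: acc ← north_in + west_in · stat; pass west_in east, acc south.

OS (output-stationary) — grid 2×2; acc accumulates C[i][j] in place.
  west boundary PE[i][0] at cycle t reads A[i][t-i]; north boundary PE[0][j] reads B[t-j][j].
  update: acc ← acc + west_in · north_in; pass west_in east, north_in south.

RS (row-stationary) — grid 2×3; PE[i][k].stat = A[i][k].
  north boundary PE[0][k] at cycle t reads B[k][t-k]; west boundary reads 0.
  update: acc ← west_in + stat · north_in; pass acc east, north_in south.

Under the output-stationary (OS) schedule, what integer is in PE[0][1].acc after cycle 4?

OS 2×2: PE[0][1] cycle-by-cycle (with neighbour feeds):
  c0 r0c0: 72 / 8 / 9
  c0 r0c1: 0 / 0 / 0
  c1 r0c0: 135 / 7 / 9
  c1 r0c1: 48 / 8 / 6
  c2 r0c0: 163 / 7 / 4
  c2 r0c1: 104 / 7 / 8
  c3 r0c0: 163 / 0 / 0
  c3 r0c1: 153 / 7 / 7
  c4 r0c0: 163 / 0 / 0
  c4 r0c1: 153 / 0 / 0

PE[0][1].acc = 153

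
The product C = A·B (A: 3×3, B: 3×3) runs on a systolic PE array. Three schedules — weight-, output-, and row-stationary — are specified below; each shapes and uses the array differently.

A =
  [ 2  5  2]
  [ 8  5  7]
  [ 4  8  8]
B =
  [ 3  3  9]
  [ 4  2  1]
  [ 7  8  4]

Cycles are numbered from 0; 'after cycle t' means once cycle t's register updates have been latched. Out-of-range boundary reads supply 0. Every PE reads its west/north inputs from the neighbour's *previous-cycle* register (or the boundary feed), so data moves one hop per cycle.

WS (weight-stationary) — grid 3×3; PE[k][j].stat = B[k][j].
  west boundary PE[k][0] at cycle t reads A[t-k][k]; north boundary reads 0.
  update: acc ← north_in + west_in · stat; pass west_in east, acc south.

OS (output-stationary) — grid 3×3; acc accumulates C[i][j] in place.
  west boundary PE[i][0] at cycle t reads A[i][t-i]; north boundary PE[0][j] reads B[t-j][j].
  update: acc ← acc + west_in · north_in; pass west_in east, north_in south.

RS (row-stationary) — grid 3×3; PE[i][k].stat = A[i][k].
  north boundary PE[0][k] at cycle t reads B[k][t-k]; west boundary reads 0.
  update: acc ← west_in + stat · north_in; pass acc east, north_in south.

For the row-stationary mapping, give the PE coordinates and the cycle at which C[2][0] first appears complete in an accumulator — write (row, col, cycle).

(row, col, cycle) = (2, 2, 4)

RS: C[2][0] accumulates in PE[2][2]:
  0: (2,2).acc=0  regs=<0,0>
  1: (2,2).acc=0  regs=<0,0>
  2: (2,2).acc=0  regs=<0,0>
  3: (2,2).acc=0  regs=<0,0>
  4: (2,2).acc=100  regs=<100,7>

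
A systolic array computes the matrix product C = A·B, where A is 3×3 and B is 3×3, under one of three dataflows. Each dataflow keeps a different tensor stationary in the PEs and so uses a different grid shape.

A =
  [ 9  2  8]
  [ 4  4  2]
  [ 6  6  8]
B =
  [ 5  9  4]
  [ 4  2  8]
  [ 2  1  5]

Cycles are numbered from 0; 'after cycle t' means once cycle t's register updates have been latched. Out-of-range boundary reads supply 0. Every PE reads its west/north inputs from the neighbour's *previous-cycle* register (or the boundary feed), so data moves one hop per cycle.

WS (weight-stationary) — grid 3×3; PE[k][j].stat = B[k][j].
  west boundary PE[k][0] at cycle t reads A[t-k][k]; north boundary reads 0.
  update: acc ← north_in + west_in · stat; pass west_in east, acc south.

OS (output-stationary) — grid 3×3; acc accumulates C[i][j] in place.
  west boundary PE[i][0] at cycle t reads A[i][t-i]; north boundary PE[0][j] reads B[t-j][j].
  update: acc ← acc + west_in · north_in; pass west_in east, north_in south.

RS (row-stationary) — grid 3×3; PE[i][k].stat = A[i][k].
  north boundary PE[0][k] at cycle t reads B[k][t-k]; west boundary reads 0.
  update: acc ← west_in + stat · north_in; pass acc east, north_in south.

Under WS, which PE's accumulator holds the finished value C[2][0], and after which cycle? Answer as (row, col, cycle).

(row, col, cycle) = (2, 0, 4)

Under WS, C[2][0] lands at PE[2][0]:
  [0] (2,0) acc=0 (h:0 v:0)
  [1] (2,0) acc=0 (h:0 v:0)
  [2] (2,0) acc=69 (h:8 v:69)
  [3] (2,0) acc=40 (h:2 v:40)
  [4] (2,0) acc=70 (h:8 v:70)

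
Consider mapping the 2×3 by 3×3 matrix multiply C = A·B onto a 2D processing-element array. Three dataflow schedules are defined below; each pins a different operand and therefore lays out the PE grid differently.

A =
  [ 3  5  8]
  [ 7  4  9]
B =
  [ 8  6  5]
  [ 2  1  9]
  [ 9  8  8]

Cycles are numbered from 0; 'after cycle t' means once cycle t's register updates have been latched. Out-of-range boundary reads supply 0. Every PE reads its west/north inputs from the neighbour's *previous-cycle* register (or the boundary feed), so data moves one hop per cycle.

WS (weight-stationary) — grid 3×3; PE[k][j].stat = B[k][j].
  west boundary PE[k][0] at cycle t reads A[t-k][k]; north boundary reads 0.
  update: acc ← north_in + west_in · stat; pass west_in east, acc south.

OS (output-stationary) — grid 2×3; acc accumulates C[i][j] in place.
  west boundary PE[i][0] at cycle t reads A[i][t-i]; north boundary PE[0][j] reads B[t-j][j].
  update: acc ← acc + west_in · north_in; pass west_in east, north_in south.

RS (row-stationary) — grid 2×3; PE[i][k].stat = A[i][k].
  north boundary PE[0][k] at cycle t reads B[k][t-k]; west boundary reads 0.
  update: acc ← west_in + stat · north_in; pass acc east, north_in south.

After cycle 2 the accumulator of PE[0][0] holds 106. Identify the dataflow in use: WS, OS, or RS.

dataflow = OS

WS [3×3] PE[0][0] across cycles:
  c0 r0c0: 24 / 3 / 24
  c1 r0c0: 56 / 7 / 56
  c2 r0c0: 0 / 0 / 0
OS [2×3] PE[0][0] across cycles:
  c0 r0c0: 24 / 3 / 8
  c1 r0c0: 34 / 5 / 2
  c2 r0c0: 106 / 8 / 9
RS [2×3] PE[0][0] across cycles:
  c0 r0c0: 24 / 24 / 8
  c1 r0c0: 18 / 18 / 6
  c2 r0c0: 15 / 15 / 5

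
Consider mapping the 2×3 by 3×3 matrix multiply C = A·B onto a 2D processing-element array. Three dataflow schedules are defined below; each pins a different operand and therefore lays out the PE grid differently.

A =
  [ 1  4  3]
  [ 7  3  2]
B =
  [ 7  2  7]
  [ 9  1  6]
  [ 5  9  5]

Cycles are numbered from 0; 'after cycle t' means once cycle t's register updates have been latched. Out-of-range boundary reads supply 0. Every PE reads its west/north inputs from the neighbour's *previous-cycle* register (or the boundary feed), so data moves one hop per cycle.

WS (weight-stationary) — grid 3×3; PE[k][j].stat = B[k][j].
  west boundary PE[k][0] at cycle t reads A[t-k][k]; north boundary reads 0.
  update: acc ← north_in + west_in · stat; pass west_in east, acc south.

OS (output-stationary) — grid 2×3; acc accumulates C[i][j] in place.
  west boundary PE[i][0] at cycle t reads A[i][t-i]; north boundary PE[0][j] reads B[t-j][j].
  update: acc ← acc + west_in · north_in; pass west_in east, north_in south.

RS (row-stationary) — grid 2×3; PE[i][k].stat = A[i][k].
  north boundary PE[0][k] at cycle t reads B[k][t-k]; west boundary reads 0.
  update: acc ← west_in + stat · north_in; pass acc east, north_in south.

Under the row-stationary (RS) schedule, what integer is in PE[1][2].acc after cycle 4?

PE[1][2].acc = 35

RS 2×3: PE[1][2] cycle-by-cycle (with neighbour feeds):
  t=0 PE[0][2]: acc=0 h=0 v=0
  t=0 PE[1][1]: acc=0 h=0 v=0
  t=0 PE[1][2]: acc=0 h=0 v=0
  t=1 PE[0][2]: acc=0 h=0 v=0
  t=1 PE[1][1]: acc=0 h=0 v=0
  t=1 PE[1][2]: acc=0 h=0 v=0
  t=2 PE[0][2]: acc=58 h=58 v=5
  t=2 PE[1][1]: acc=76 h=76 v=9
  t=2 PE[1][2]: acc=0 h=0 v=0
  t=3 PE[0][2]: acc=33 h=33 v=9
  t=3 PE[1][1]: acc=17 h=17 v=1
  t=3 PE[1][2]: acc=86 h=86 v=5
  t=4 PE[0][2]: acc=46 h=46 v=5
  t=4 PE[1][1]: acc=67 h=67 v=6
  t=4 PE[1][2]: acc=35 h=35 v=9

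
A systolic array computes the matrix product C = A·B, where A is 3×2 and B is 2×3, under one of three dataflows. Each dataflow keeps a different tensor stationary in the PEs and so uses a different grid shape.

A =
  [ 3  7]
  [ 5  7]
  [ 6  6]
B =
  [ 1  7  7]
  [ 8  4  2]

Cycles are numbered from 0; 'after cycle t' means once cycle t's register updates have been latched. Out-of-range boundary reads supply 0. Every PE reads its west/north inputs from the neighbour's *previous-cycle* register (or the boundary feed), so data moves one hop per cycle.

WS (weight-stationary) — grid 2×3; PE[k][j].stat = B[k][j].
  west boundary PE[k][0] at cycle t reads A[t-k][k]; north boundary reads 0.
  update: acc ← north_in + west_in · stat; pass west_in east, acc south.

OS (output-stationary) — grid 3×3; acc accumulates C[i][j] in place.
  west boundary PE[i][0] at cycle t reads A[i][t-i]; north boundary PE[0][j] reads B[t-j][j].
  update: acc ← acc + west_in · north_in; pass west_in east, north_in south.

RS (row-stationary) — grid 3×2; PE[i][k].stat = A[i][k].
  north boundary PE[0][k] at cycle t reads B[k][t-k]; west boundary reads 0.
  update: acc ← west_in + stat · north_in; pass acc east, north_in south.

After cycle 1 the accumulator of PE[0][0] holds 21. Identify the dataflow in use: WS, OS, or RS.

Under WS (2×3), PE[0][0]:
  t=0 PE[0][0]: acc=3 h=3 v=3
  t=1 PE[0][0]: acc=5 h=5 v=5
Under OS (3×3), PE[0][0]:
  t=0 PE[0][0]: acc=3 h=3 v=1
  t=1 PE[0][0]: acc=59 h=7 v=8
Under RS (3×2), PE[0][0]:
  t=0 PE[0][0]: acc=3 h=3 v=1
  t=1 PE[0][0]: acc=21 h=21 v=7

dataflow = RS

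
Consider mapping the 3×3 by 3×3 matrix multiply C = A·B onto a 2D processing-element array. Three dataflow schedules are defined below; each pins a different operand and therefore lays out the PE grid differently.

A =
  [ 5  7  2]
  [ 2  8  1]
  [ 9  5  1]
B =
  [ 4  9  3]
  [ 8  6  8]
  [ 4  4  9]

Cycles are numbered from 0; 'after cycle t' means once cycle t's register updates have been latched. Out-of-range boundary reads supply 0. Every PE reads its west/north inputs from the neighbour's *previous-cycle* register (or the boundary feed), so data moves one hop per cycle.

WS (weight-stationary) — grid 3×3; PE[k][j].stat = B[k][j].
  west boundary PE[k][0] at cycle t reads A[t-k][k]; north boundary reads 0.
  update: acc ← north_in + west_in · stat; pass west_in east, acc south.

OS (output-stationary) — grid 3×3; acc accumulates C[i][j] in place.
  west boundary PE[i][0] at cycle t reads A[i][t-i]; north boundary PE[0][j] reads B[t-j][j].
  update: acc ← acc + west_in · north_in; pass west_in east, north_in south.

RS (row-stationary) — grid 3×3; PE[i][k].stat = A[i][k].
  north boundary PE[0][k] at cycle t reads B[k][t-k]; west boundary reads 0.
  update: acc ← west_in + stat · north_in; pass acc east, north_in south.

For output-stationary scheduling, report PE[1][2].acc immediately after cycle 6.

OS (3×3). Following PE[1][2] plus its west/north inputs:
  t=0 PE[0][2]: acc=0 h=0 v=0
  t=0 PE[1][1]: acc=0 h=0 v=0
  t=0 PE[1][2]: acc=0 h=0 v=0
  t=1 PE[0][2]: acc=0 h=0 v=0
  t=1 PE[1][1]: acc=0 h=0 v=0
  t=1 PE[1][2]: acc=0 h=0 v=0
  t=2 PE[0][2]: acc=15 h=5 v=3
  t=2 PE[1][1]: acc=18 h=2 v=9
  t=2 PE[1][2]: acc=0 h=0 v=0
  t=3 PE[0][2]: acc=71 h=7 v=8
  t=3 PE[1][1]: acc=66 h=8 v=6
  t=3 PE[1][2]: acc=6 h=2 v=3
  t=4 PE[0][2]: acc=89 h=2 v=9
  t=4 PE[1][1]: acc=70 h=1 v=4
  t=4 PE[1][2]: acc=70 h=8 v=8
  t=5 PE[0][2]: acc=89 h=0 v=0
  t=5 PE[1][1]: acc=70 h=0 v=0
  t=5 PE[1][2]: acc=79 h=1 v=9
  t=6 PE[0][2]: acc=89 h=0 v=0
  t=6 PE[1][1]: acc=70 h=0 v=0
  t=6 PE[1][2]: acc=79 h=0 v=0

PE[1][2].acc = 79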